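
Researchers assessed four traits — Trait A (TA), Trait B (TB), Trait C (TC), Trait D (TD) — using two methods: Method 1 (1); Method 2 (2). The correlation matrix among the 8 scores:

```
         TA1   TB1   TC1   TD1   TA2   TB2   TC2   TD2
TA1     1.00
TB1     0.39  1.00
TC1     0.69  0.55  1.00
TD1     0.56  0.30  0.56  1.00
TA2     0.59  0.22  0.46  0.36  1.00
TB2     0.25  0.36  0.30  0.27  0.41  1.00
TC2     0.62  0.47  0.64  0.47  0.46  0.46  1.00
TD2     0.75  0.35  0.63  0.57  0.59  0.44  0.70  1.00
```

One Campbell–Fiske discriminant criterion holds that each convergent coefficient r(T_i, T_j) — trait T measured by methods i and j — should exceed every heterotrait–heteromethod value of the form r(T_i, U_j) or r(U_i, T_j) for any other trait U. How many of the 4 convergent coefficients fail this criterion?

3

Checking each validity diagonal entry against its comparison values:
TA (methods 1·2): 0.59 vs {0.25, 0.22, 0.62, 0.46, 0.75, 0.36} → fail.
TB (methods 1·2): 0.36 vs {0.22, 0.25, 0.47, 0.30, 0.35, 0.27} → fail.
TC (methods 1·2): 0.64 vs {0.46, 0.62, 0.30, 0.47, 0.63, 0.47} → pass.
TD (methods 1·2): 0.57 vs {0.36, 0.75, 0.27, 0.35, 0.47, 0.63} → fail.
3 of 4 fail.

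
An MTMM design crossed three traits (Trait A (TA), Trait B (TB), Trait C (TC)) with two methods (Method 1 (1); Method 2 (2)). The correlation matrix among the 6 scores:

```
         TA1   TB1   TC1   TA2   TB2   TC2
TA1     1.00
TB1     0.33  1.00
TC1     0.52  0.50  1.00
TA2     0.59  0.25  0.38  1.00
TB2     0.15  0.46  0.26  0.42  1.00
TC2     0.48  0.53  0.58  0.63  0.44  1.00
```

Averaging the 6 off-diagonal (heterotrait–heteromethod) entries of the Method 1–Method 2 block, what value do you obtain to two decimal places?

0.34

HTHM values (method 1 × method 2): 0.15, 0.48, 0.25, 0.53, 0.38, 0.26; mean = 2.05/6 = 0.34.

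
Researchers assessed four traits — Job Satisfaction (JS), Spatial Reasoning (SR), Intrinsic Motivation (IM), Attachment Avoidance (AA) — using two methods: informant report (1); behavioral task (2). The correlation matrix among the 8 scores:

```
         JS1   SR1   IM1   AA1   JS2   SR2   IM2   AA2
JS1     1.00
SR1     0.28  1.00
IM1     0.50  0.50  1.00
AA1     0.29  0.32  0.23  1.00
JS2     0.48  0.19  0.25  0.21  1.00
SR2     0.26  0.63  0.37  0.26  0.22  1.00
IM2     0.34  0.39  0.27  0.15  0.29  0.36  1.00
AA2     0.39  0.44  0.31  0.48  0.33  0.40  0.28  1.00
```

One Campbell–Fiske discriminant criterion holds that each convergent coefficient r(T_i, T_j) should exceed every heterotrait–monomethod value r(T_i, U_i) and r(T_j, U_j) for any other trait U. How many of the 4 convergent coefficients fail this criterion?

2

Convergent coefficients and their comparison sets:
JS (methods 1·2): 0.48 vs {0.28, 0.22, 0.50, 0.29, 0.29, 0.33} → fail.
SR (methods 1·2): 0.63 vs {0.28, 0.22, 0.50, 0.36, 0.32, 0.40} → pass.
IM (methods 1·2): 0.27 vs {0.50, 0.29, 0.50, 0.36, 0.23, 0.28} → fail.
AA (methods 1·2): 0.48 vs {0.29, 0.33, 0.32, 0.40, 0.23, 0.28} → pass.
2 of 4 fail.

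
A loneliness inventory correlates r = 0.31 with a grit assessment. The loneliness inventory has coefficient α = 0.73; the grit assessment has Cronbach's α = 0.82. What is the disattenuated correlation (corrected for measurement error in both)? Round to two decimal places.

0.40

r_true = r_obs / √(r_xx · r_yy) = 0.31 / √(0.73 × 0.82) = 0.31 / √0.5986 = 0.31 / 0.7737 ≈ 0.40.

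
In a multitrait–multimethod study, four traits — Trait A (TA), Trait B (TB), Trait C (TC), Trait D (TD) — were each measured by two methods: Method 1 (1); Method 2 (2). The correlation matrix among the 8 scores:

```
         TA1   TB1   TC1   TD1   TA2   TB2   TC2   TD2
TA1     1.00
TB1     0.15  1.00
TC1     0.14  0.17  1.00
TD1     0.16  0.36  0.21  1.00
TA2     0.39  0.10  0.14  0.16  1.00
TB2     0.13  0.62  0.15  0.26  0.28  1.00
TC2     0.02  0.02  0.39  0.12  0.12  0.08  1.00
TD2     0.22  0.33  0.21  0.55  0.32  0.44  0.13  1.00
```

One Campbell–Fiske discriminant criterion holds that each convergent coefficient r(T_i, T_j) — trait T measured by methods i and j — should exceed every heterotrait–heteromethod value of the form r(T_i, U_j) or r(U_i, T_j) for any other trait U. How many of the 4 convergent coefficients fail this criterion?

Checking each validity diagonal entry against its comparison values:
TA (methods 1·2): 0.39 vs {0.13, 0.10, 0.02, 0.14, 0.22, 0.16} → pass.
TB (methods 1·2): 0.62 vs {0.10, 0.13, 0.02, 0.15, 0.33, 0.26} → pass.
TC (methods 1·2): 0.39 vs {0.14, 0.02, 0.15, 0.02, 0.21, 0.12} → pass.
TD (methods 1·2): 0.55 vs {0.16, 0.22, 0.26, 0.33, 0.12, 0.21} → pass.
0 of 4 fail.

0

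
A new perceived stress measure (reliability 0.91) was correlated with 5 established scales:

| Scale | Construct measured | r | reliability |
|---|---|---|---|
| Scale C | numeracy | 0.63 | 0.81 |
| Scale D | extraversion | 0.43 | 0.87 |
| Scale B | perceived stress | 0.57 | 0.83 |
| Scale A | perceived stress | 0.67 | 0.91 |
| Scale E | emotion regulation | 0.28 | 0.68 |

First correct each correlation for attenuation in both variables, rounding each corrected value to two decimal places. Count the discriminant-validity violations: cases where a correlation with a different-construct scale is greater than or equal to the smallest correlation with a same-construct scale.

Disattenuated r (r / √(r_scale · r_new)):
  Scale C (disc): 0.63 / √(0.81·0.91) = 0.73
  Scale D (disc): 0.43 / √(0.87·0.91) = 0.48
  Scale B (conv): 0.57 / √(0.83·0.91) = 0.66
  Scale A (conv): 0.67 / √(0.91·0.91) = 0.74
  Scale E (disc): 0.28 / √(0.68·0.91) = 0.36
Smallest convergent = 0.66. Discriminant values: 0.73, 0.48, 0.36; count ≥ 0.66 → 1.

1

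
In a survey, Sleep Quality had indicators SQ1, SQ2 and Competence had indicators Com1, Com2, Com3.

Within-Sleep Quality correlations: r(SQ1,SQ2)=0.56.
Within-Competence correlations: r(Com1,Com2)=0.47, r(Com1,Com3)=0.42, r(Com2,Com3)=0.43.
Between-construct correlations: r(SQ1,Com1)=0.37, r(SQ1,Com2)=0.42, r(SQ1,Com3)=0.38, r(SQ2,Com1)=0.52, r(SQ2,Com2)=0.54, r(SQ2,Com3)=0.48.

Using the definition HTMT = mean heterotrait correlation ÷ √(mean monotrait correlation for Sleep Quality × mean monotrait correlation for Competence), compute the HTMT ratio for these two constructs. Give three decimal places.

Mean between = 2.71/6 = 0.4517.
Mean within-SQ = 0.56/1 = 0.5600; mean within-Com = 1.32/3 = 0.4400.
Geometric mean = √(0.5600 × 0.4400) = 0.4964.
HTMT = 0.4517 / 0.4964 = 0.910.

0.910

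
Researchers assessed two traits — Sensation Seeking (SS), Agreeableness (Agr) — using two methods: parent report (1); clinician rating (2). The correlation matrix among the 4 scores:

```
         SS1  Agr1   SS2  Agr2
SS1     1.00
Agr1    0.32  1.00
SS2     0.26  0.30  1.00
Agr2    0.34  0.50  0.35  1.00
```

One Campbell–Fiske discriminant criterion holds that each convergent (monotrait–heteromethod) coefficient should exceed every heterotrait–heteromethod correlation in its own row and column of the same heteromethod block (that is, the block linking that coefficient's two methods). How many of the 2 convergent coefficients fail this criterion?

Checking each validity diagonal entry against its comparison values:
SS (methods 1·2): 0.26 vs {0.34, 0.30} → fail.
Agr (methods 1·2): 0.50 vs {0.30, 0.34} → pass.
1 of 2 fail.

1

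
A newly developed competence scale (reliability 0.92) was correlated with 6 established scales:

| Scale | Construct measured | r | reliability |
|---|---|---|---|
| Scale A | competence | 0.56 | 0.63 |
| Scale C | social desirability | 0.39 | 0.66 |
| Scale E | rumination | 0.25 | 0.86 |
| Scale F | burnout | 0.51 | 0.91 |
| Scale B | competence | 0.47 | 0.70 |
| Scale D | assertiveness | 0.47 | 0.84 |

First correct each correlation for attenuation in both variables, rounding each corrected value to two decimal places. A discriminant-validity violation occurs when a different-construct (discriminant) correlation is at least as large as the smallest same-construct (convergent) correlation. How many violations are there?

Disattenuated r (r / √(r_scale · r_new)):
  Scale A (conv): 0.56 / √(0.63·0.92) = 0.74
  Scale C (disc): 0.39 / √(0.66·0.92) = 0.50
  Scale E (disc): 0.25 / √(0.86·0.92) = 0.28
  Scale F (disc): 0.51 / √(0.91·0.92) = 0.56
  Scale B (conv): 0.47 / √(0.70·0.92) = 0.59
  Scale D (disc): 0.47 / √(0.84·0.92) = 0.53
Smallest convergent = 0.59. Discriminant values: 0.50, 0.28, 0.56, 0.53; count ≥ 0.59 → 0.

0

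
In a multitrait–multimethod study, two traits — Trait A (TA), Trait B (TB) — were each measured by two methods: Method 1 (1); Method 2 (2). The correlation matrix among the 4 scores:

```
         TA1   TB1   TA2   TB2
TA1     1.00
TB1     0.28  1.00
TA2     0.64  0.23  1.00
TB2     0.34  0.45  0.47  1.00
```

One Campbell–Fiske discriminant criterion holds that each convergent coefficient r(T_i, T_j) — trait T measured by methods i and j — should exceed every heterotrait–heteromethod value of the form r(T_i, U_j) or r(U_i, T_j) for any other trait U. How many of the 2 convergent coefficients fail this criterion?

Each convergent coefficient versus the relevant comparison correlations:
TA (methods 1·2): 0.64 vs {0.34, 0.23} → pass.
TB (methods 1·2): 0.45 vs {0.23, 0.34} → pass.
0 of 2 fail.

0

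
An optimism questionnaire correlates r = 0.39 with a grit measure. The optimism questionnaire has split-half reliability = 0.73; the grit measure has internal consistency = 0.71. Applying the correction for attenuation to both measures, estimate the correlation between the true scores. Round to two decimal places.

0.54

r_true = r_obs / √(r_xx · r_yy) = 0.39 / √(0.73 × 0.71) = 0.39 / √0.5183 = 0.39 / 0.7199 ≈ 0.54.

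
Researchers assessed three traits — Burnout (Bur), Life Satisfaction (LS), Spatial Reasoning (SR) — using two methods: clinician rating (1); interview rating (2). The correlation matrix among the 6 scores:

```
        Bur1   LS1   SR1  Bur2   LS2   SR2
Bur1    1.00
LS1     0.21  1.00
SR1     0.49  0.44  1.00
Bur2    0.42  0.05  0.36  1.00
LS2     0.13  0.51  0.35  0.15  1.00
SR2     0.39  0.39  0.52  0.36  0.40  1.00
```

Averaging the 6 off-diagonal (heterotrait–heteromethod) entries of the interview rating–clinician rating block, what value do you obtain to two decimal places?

0.28

HTHM values (method 2 × method 1): 0.05, 0.36, 0.13, 0.35, 0.39, 0.39; mean = 1.67/6 = 0.28.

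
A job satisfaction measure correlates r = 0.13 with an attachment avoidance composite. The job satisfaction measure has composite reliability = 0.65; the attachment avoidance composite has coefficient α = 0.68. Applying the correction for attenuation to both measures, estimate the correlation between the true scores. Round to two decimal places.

0.20

r_true = r_obs / √(r_xx · r_yy) = 0.13 / √(0.65 × 0.68) = 0.13 / √0.4420 = 0.13 / 0.6648 ≈ 0.20.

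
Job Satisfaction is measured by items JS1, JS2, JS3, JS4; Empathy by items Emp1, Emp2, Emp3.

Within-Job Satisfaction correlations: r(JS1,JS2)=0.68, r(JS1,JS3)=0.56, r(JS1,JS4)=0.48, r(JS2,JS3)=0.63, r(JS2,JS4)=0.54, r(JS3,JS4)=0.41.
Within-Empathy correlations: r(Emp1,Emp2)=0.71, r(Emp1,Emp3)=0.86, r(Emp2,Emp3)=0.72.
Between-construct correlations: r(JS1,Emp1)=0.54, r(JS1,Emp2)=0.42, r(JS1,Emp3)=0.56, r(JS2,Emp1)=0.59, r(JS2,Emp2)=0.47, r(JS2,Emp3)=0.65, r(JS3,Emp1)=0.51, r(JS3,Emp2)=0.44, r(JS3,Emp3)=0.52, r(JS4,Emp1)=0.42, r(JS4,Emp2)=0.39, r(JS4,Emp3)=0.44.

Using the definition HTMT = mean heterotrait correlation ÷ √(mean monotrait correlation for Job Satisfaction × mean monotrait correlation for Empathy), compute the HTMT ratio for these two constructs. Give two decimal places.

0.77

Between-construct mean = 5.95/12 = 0.4958.
Mean within-JS = 3.30/6 = 0.5500; mean within-Emp = 2.29/3 = 0.7633.
Geometric mean = √(0.5500 × 0.7633) = 0.6479.
HTMT = 0.4958 / 0.6479 = 0.77.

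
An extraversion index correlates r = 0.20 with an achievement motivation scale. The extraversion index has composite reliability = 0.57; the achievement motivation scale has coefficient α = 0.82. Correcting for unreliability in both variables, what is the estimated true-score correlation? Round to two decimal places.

r_true = r_obs / √(r_xx · r_yy) = 0.20 / √(0.57 × 0.82) = 0.20 / √0.4674 = 0.20 / 0.6837 ≈ 0.29.

0.29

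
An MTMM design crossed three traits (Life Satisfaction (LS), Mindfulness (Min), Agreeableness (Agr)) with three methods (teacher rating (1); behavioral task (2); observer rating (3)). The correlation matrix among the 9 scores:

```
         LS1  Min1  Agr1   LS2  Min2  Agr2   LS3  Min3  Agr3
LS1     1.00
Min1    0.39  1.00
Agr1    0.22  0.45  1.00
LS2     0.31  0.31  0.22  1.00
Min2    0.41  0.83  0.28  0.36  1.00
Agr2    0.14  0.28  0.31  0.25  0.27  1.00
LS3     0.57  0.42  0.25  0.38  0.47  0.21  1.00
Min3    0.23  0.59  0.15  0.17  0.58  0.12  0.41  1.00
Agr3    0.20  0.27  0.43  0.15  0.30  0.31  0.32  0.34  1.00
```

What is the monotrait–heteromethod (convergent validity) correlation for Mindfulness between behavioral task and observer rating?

Same trait (Min), different methods: r(Min2, Min3) = 0.58.

0.58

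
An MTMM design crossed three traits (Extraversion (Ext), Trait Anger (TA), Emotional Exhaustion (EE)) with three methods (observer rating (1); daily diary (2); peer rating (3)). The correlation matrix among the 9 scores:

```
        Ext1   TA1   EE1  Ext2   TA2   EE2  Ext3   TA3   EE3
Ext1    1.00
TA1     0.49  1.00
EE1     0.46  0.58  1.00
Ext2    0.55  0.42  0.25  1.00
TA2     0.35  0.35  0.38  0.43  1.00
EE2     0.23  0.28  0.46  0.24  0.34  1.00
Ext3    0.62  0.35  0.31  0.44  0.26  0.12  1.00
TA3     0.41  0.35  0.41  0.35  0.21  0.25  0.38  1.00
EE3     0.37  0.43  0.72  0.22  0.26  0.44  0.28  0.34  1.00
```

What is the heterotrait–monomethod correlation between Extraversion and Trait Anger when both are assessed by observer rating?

0.49

Different traits, same method: r(Ext1, TA1) = 0.49.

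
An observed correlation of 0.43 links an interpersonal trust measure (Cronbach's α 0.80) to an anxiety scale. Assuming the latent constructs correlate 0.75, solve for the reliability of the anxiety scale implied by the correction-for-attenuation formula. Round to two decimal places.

0.41

r_true = r_obs / √(r_xx · r_yy) ⇒ 0.75 = 0.43 / √(0.80 · r_yy).
√(0.80 · r_yy) = 0.43 / 0.75 = 0.5733; 0.80 · r_yy = 0.3287; r_yy = 0.3287 / 0.80 ≈ 0.41.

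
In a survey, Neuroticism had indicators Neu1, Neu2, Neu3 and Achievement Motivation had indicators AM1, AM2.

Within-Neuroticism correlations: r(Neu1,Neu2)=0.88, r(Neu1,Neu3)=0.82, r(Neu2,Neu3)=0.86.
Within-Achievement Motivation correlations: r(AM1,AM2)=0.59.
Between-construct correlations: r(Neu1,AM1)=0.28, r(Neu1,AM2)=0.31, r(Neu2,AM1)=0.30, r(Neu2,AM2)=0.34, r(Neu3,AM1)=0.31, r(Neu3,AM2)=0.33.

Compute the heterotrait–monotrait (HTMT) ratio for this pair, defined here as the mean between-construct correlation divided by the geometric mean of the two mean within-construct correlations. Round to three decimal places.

0.439

Between-construct mean = 1.87/6 = 0.3117.
Mean within-Neu = 2.56/3 = 0.8533; mean within-AM = 0.59/1 = 0.5900.
Geometric mean = √(0.8533 × 0.5900) = 0.7095.
HTMT = 0.3117 / 0.7095 = 0.439.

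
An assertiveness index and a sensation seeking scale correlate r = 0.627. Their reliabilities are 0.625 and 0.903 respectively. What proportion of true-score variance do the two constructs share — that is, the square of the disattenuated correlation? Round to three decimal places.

Disattenuated r = 0.627 / √(0.625 × 0.903) = 0.627 / 0.7512 = 0.8347.
Shared true-score variance = 0.8347² = 0.6967 ≈ 0.697.

0.697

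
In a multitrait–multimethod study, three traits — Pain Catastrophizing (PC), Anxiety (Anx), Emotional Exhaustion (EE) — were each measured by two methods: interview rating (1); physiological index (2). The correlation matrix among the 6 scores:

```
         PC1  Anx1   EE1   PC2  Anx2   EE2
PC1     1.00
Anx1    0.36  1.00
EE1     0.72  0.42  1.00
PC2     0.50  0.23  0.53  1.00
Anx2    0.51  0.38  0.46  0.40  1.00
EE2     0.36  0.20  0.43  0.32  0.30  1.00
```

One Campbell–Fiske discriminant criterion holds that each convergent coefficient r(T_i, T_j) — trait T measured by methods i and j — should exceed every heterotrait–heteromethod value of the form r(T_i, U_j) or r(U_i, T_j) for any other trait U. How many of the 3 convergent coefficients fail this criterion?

3

Checking each validity diagonal entry against its comparison values:
PC (methods 1·2): 0.50 vs {0.51, 0.23, 0.36, 0.53} → fail.
Anx (methods 1·2): 0.38 vs {0.23, 0.51, 0.20, 0.46} → fail.
EE (methods 1·2): 0.43 vs {0.53, 0.36, 0.46, 0.20} → fail.
3 of 3 fail.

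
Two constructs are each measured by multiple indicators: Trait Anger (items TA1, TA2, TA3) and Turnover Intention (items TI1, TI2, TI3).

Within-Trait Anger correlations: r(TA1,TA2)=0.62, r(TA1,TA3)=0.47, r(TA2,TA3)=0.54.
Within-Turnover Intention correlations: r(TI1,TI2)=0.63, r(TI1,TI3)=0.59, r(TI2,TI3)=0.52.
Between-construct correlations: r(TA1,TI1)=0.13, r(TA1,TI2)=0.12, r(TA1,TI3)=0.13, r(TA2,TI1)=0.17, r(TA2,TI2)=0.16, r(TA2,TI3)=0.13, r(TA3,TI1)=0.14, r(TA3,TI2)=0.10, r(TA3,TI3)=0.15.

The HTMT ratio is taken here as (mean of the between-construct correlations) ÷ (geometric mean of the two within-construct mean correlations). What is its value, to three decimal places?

0.243

Between-construct mean = 1.23/9 = 0.1367.
Mean within-TA = 1.63/3 = 0.5433; mean within-TI = 1.74/3 = 0.5800.
Geometric mean = √(0.5433 × 0.5800) = 0.5614.
HTMT = 0.1367 / 0.5614 = 0.243.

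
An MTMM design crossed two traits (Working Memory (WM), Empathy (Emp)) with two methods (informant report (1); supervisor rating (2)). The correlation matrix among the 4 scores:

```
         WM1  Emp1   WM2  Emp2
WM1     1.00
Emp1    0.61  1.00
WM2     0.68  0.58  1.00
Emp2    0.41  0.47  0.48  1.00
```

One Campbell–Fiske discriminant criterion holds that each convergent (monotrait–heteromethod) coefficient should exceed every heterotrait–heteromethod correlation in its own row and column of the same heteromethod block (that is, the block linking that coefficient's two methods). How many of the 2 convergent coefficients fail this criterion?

Convergent coefficients and their comparison sets:
WM (methods 1·2): 0.68 vs {0.41, 0.58} → pass.
Emp (methods 1·2): 0.47 vs {0.58, 0.41} → fail.
1 of 2 fail.

1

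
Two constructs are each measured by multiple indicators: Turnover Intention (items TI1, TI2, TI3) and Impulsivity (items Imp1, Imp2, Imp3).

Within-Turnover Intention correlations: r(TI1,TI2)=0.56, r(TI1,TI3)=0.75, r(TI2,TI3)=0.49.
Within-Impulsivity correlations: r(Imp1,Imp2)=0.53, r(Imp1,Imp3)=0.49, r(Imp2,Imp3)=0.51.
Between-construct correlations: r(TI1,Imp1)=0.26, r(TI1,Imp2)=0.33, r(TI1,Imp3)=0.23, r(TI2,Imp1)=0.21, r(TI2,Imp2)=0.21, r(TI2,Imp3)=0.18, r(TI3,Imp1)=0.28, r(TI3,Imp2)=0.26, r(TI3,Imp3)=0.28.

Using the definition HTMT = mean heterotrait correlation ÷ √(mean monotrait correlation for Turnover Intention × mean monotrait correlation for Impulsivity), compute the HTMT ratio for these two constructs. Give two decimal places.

Between-construct mean = 2.24/9 = 0.2489.
Mean within-TI = 1.80/3 = 0.6000; mean within-Imp = 1.53/3 = 0.5100.
Geometric mean = √(0.6000 × 0.5100) = 0.5532.
HTMT = 0.2489 / 0.5532 = 0.45.

0.45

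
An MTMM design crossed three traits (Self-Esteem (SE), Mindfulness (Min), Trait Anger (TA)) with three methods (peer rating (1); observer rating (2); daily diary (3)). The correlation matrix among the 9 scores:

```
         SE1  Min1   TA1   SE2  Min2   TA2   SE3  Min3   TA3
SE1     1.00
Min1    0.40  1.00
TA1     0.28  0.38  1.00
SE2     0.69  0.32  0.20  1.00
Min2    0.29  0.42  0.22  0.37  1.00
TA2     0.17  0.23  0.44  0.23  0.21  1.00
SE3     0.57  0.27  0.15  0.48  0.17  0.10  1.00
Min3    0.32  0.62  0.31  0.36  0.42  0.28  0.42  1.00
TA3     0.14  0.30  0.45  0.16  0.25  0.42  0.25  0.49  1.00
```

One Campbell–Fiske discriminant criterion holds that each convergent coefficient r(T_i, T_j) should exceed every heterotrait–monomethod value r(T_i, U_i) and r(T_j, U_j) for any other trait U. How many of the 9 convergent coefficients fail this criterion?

3

Each convergent coefficient versus the relevant comparison correlations:
SE (methods 1·2): 0.69 vs {0.40, 0.37, 0.28, 0.23} → pass.
SE (methods 1·3): 0.57 vs {0.40, 0.42, 0.28, 0.25} → pass.
SE (methods 2·3): 0.48 vs {0.37, 0.42, 0.23, 0.25} → pass.
Min (methods 1·2): 0.42 vs {0.40, 0.37, 0.38, 0.21} → pass.
Min (methods 1·3): 0.62 vs {0.40, 0.42, 0.38, 0.49} → pass.
Min (methods 2·3): 0.42 vs {0.37, 0.42, 0.21, 0.49} → fail.
TA (methods 1·2): 0.44 vs {0.28, 0.23, 0.38, 0.21} → pass.
TA (methods 1·3): 0.45 vs {0.28, 0.25, 0.38, 0.49} → fail.
TA (methods 2·3): 0.42 vs {0.23, 0.25, 0.21, 0.49} → fail.
3 of 9 fail.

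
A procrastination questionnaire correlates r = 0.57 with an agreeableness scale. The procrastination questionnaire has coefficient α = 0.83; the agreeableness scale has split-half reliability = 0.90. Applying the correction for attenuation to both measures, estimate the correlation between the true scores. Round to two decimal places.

r_true = r_obs / √(r_xx · r_yy) = 0.57 / √(0.83 × 0.90) = 0.57 / √0.7470 = 0.57 / 0.8643 ≈ 0.66.

0.66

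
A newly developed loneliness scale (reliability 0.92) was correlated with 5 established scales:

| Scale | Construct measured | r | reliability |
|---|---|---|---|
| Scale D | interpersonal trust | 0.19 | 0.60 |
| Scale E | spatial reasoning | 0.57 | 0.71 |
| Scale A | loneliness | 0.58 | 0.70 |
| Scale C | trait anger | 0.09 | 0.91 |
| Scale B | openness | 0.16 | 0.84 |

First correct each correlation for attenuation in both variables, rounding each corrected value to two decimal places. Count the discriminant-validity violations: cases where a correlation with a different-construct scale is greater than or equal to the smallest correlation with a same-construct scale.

Disattenuated r (r / √(r_scale · r_new)):
  Scale D (disc): 0.19 / √(0.60·0.92) = 0.26
  Scale E (disc): 0.57 / √(0.71·0.92) = 0.71
  Scale A (conv): 0.58 / √(0.70·0.92) = 0.72
  Scale C (disc): 0.09 / √(0.91·0.92) = 0.10
  Scale B (disc): 0.16 / √(0.84·0.92) = 0.18
Smallest convergent = 0.72. Discriminant values: 0.26, 0.71, 0.10, 0.18; count ≥ 0.72 → 0.

0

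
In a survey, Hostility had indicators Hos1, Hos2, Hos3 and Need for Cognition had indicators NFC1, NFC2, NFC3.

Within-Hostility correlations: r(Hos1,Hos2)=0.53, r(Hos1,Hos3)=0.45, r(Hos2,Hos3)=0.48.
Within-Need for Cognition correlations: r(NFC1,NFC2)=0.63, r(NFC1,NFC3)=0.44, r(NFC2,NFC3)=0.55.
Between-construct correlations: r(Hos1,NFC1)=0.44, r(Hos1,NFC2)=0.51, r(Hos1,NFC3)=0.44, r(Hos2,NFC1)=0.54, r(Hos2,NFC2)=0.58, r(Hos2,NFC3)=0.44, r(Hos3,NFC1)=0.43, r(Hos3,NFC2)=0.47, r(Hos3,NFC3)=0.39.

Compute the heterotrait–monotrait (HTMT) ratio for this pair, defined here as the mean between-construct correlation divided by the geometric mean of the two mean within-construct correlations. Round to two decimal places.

0.92

Mean heterotrait r = 4.24/9 = 0.4711.
Mean within-Hos = 1.46/3 = 0.4867; mean within-NFC = 1.62/3 = 0.5400.
Geometric mean = √(0.4867 × 0.5400) = 0.5127.
HTMT = 0.4711 / 0.5127 = 0.92.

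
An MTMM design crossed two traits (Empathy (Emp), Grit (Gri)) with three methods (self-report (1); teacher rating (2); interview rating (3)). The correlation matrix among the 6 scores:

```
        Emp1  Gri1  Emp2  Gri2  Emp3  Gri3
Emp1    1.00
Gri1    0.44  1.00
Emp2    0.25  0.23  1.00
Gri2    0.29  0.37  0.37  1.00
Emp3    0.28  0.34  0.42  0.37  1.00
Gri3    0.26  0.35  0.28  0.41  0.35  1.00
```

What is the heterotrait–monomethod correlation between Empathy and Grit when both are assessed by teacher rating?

Different traits, same method: r(Emp2, Gri2) = 0.37.

0.37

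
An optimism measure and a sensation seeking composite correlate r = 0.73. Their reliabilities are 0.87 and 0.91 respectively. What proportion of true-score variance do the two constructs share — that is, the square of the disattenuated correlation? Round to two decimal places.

0.67

Disattenuated r = 0.73 / √(0.87 × 0.91) = 0.73 / 0.8898 = 0.8204.
Shared true-score variance = 0.8204² = 0.6731 ≈ 0.67.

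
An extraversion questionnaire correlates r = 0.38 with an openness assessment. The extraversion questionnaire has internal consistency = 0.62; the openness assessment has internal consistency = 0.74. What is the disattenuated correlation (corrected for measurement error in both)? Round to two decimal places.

0.56

r_true = r_obs / √(r_xx · r_yy) = 0.38 / √(0.62 × 0.74) = 0.38 / √0.4588 = 0.38 / 0.6773 ≈ 0.56.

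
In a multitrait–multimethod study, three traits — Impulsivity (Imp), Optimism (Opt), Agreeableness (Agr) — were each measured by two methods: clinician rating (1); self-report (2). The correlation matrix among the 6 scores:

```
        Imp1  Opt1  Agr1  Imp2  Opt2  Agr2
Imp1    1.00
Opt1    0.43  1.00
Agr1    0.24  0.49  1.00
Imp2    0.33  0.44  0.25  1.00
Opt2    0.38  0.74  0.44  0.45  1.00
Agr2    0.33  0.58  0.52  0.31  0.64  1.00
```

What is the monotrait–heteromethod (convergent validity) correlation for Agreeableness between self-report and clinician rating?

Same trait (Agr), different methods: r(Agr2, Agr1) = 0.52.

0.52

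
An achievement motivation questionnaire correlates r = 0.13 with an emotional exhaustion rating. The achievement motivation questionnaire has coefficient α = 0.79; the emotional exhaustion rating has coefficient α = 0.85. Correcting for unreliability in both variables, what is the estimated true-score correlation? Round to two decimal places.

r_true = r_obs / √(r_xx · r_yy) = 0.13 / √(0.79 × 0.85) = 0.13 / √0.6715 = 0.13 / 0.8195 ≈ 0.16.

0.16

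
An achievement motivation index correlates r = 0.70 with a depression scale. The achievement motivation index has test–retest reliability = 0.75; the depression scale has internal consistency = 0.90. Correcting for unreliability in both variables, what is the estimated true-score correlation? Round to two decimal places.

0.85

r_true = r_obs / √(r_xx · r_yy) = 0.70 / √(0.75 × 0.90) = 0.70 / √0.6750 = 0.70 / 0.8216 ≈ 0.85.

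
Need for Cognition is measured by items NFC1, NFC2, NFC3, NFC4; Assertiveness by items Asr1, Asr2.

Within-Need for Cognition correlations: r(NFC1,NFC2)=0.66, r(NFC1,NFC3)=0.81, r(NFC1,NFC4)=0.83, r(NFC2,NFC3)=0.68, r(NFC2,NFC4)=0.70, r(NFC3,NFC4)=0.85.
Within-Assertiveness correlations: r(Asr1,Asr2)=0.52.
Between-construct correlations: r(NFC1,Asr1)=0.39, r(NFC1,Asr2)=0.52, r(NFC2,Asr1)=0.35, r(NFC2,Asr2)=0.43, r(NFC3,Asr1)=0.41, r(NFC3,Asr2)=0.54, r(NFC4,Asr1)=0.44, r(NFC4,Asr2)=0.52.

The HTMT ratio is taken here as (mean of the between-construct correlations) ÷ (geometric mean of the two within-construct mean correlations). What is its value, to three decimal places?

Mean between = 3.60/8 = 0.4500.
Mean within-NFC = 4.53/6 = 0.7550; mean within-Asr = 0.52/1 = 0.5200.
Geometric mean = √(0.7550 × 0.5200) = 0.6266.
HTMT = 0.4500 / 0.6266 = 0.718.

0.718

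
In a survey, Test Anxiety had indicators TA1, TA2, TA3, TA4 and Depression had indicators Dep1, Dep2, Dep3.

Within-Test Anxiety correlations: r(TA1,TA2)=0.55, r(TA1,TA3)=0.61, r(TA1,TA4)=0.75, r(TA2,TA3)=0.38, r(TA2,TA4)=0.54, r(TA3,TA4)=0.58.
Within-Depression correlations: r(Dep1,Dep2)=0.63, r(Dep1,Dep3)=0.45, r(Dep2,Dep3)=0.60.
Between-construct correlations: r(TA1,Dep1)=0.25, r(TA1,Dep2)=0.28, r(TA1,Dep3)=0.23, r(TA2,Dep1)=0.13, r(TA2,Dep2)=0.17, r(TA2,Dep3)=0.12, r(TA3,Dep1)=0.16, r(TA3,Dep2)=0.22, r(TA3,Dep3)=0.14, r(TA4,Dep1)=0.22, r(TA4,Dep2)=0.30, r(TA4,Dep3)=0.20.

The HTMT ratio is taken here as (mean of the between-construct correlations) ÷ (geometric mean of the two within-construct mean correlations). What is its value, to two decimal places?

0.36

Mean between = 2.42/12 = 0.2017.
Mean within-TA = 3.41/6 = 0.5683; mean within-Dep = 1.68/3 = 0.5600.
Geometric mean = √(0.5683 × 0.5600) = 0.5641.
HTMT = 0.2017 / 0.5641 = 0.36.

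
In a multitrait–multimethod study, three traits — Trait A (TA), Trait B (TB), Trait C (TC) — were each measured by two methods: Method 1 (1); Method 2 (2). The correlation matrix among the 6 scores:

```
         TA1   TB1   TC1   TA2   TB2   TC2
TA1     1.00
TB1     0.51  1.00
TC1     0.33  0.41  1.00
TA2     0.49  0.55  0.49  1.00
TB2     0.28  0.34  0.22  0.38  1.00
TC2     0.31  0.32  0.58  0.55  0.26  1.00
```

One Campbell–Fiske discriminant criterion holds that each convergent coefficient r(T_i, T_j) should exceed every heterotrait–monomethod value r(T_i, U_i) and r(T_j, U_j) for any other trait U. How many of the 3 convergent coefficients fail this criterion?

Checking each validity diagonal entry against its comparison values:
TA (methods 1·2): 0.49 vs {0.51, 0.38, 0.33, 0.55} → fail.
TB (methods 1·2): 0.34 vs {0.51, 0.38, 0.41, 0.26} → fail.
TC (methods 1·2): 0.58 vs {0.33, 0.55, 0.41, 0.26} → pass.
2 of 3 fail.

2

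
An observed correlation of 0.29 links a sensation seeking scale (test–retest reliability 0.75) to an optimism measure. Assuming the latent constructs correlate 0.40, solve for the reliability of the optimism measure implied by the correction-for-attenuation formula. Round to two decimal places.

r_true = r_obs / √(r_xx · r_yy) ⇒ 0.40 = 0.29 / √(0.75 · r_yy).
√(0.75 · r_yy) = 0.29 / 0.40 = 0.7250; 0.75 · r_yy = 0.5256; r_yy = 0.5256 / 0.75 ≈ 0.70.

0.70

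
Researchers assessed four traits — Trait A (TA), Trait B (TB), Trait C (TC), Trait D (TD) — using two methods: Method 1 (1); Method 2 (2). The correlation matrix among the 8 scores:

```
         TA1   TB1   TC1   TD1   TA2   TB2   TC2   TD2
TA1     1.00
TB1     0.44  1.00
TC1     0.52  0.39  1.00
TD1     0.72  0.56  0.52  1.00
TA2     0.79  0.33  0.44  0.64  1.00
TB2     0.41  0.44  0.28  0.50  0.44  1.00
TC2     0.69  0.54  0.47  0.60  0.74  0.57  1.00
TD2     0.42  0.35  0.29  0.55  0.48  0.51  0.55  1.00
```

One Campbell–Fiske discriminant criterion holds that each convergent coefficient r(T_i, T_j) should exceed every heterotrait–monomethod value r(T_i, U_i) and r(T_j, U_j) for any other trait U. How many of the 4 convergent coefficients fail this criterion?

3

Convergent coefficients and their comparison sets:
TA (methods 1·2): 0.79 vs {0.44, 0.44, 0.52, 0.74, 0.72, 0.48} → pass.
TB (methods 1·2): 0.44 vs {0.44, 0.44, 0.39, 0.57, 0.56, 0.51} → fail.
TC (methods 1·2): 0.47 vs {0.52, 0.74, 0.39, 0.57, 0.52, 0.55} → fail.
TD (methods 1·2): 0.55 vs {0.72, 0.48, 0.56, 0.51, 0.52, 0.55} → fail.
3 of 4 fail.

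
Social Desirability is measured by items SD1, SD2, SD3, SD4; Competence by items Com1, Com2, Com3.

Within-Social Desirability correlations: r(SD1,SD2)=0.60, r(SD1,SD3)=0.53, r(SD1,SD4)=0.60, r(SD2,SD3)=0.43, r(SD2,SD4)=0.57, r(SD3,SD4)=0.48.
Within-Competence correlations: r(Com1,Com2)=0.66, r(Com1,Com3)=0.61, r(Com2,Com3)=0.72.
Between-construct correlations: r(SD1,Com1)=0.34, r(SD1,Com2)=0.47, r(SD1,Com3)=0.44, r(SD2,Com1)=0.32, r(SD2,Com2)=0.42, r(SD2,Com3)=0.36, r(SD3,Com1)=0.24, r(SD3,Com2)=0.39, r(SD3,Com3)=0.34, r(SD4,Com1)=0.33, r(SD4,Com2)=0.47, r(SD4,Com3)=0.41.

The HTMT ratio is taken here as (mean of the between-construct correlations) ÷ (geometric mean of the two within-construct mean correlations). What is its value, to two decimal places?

0.63

Mean heterotrait r = 4.53/12 = 0.3775.
Mean within-SD = 3.21/6 = 0.5350; mean within-Com = 1.99/3 = 0.6633.
Geometric mean = √(0.5350 × 0.6633) = 0.5957.
HTMT = 0.3775 / 0.5957 = 0.63.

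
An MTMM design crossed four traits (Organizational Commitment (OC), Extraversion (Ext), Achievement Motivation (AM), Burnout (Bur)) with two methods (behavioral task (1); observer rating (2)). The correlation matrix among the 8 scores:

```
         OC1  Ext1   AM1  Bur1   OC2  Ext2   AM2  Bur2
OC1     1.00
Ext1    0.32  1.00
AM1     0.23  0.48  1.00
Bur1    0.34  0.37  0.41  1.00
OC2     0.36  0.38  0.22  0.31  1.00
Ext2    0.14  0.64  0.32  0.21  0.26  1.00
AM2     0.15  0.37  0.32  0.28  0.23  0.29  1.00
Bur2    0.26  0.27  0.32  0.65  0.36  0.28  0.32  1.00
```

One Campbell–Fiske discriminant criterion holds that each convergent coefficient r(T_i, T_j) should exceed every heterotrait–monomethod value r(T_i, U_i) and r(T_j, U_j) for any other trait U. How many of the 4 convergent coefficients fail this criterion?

2

Convergent coefficients and their comparison sets:
OC (methods 1·2): 0.36 vs {0.32, 0.26, 0.23, 0.23, 0.34, 0.36} → fail.
Ext (methods 1·2): 0.64 vs {0.32, 0.26, 0.48, 0.29, 0.37, 0.28} → pass.
AM (methods 1·2): 0.32 vs {0.23, 0.23, 0.48, 0.29, 0.41, 0.32} → fail.
Bur (methods 1·2): 0.65 vs {0.34, 0.36, 0.37, 0.28, 0.41, 0.32} → pass.
2 of 4 fail.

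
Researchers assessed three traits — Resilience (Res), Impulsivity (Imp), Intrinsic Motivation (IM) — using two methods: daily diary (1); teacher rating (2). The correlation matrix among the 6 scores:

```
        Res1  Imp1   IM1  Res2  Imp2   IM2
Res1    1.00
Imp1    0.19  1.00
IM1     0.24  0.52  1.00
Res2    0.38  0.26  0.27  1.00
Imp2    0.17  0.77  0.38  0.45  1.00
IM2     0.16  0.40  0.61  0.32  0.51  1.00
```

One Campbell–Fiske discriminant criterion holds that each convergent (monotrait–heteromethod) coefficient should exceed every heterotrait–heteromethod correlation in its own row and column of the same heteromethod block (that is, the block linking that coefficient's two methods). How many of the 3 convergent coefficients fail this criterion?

Checking each validity diagonal entry against its comparison values:
Res (methods 1·2): 0.38 vs {0.17, 0.26, 0.16, 0.27} → pass.
Imp (methods 1·2): 0.77 vs {0.26, 0.17, 0.40, 0.38} → pass.
IM (methods 1·2): 0.61 vs {0.27, 0.16, 0.38, 0.40} → pass.
0 of 3 fail.

0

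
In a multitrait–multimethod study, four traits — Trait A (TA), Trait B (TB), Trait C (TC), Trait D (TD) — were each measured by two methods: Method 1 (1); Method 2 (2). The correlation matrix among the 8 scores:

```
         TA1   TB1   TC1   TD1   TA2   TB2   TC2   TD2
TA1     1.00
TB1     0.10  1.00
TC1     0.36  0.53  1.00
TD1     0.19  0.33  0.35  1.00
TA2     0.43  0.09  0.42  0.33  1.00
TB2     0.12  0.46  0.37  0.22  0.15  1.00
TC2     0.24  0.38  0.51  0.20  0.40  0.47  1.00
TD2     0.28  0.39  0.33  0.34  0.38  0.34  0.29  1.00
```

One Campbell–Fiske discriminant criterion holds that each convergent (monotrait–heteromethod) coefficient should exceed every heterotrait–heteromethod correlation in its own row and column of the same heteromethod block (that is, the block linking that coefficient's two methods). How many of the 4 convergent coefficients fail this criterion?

Convergent coefficients and their comparison sets:
TA (methods 1·2): 0.43 vs {0.12, 0.09, 0.24, 0.42, 0.28, 0.33} → pass.
TB (methods 1·2): 0.46 vs {0.09, 0.12, 0.38, 0.37, 0.39, 0.22} → pass.
TC (methods 1·2): 0.51 vs {0.42, 0.24, 0.37, 0.38, 0.33, 0.20} → pass.
TD (methods 1·2): 0.34 vs {0.33, 0.28, 0.22, 0.39, 0.20, 0.33} → fail.
1 of 4 fail.

1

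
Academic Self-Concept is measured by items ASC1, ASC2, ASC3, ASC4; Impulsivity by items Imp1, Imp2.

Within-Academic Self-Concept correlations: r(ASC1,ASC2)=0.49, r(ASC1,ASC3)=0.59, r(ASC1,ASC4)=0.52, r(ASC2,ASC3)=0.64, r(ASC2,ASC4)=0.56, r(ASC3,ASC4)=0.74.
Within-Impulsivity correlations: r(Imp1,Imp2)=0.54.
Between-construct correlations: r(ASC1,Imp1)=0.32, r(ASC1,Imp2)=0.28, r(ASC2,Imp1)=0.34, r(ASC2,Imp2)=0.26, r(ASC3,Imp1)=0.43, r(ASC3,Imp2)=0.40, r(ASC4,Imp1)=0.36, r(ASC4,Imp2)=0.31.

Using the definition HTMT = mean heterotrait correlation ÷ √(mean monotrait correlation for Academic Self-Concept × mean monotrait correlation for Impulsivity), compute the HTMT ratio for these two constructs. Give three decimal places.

Mean between = 2.70/8 = 0.3375.
Mean within-ASC = 3.54/6 = 0.5900; mean within-Imp = 0.54/1 = 0.5400.
Geometric mean = √(0.5900 × 0.5400) = 0.5644.
HTMT = 0.3375 / 0.5644 = 0.598.

0.598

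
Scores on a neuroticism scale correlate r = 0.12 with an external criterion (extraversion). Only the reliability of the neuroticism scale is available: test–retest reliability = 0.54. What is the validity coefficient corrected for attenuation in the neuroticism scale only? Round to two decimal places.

0.16

Single correction: r_c = r_obs / √r_xx = 0.12 / √0.54 = 0.12 / 0.7348 ≈ 0.16.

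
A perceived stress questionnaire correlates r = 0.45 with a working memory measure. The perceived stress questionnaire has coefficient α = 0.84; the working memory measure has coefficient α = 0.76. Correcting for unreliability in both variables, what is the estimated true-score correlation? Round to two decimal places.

r_true = r_obs / √(r_xx · r_yy) = 0.45 / √(0.84 × 0.76) = 0.45 / √0.6384 = 0.45 / 0.7990 ≈ 0.56.

0.56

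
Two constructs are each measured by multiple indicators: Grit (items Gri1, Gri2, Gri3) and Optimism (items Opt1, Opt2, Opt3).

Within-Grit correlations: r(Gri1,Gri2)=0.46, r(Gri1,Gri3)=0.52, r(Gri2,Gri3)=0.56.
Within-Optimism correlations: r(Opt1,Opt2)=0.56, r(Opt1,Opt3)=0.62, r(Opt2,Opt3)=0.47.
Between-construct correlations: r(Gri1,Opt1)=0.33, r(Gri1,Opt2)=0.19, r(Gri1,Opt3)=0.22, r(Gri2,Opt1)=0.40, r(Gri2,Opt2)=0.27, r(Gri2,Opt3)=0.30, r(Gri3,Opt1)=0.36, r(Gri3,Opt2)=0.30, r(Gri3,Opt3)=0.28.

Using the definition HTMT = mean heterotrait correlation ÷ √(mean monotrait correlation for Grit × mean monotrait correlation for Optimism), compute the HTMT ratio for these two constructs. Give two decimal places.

Mean heterotrait r = 2.65/9 = 0.2944.
Mean within-Gri = 1.54/3 = 0.5133; mean within-Opt = 1.65/3 = 0.5500.
Geometric mean = √(0.5133 × 0.5500) = 0.5313.
HTMT = 0.2944 / 0.5313 = 0.55.

0.55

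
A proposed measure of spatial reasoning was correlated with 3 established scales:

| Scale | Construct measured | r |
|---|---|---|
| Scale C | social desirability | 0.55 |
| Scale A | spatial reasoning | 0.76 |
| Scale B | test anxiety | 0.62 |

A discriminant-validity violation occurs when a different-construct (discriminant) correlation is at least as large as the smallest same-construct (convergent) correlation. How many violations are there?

0

Convergent (same construct = spatial reasoning): Scale A.
Smallest convergent = 0.76. Discriminant values: 0.55, 0.62; count ≥ 0.76 → 0.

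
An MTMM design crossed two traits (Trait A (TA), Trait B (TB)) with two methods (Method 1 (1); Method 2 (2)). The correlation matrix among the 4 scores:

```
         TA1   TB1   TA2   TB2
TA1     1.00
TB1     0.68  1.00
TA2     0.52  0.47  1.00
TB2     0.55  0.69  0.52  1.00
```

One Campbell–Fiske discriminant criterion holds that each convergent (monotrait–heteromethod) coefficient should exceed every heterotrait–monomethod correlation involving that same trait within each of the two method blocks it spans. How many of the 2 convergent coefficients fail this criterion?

Convergent coefficients and their comparison sets:
TA (methods 1·2): 0.52 vs {0.68, 0.52} → fail.
TB (methods 1·2): 0.69 vs {0.68, 0.52} → pass.
1 of 2 fail.

1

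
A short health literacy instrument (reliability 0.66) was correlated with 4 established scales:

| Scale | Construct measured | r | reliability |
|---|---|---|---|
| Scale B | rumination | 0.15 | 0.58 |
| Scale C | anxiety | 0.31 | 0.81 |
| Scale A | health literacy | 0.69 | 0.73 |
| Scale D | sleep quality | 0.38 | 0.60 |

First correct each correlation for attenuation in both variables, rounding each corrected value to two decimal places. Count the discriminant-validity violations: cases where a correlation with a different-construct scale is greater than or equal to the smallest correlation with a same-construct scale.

Disattenuated r (r / √(r_scale · r_new)):
  Scale B (disc): 0.15 / √(0.58·0.66) = 0.24
  Scale C (disc): 0.31 / √(0.81·0.66) = 0.42
  Scale A (conv): 0.69 / √(0.73·0.66) = 0.99
  Scale D (disc): 0.38 / √(0.60·0.66) = 0.60
Smallest convergent = 0.99. Discriminant values: 0.24, 0.42, 0.60; count ≥ 0.99 → 0.

0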